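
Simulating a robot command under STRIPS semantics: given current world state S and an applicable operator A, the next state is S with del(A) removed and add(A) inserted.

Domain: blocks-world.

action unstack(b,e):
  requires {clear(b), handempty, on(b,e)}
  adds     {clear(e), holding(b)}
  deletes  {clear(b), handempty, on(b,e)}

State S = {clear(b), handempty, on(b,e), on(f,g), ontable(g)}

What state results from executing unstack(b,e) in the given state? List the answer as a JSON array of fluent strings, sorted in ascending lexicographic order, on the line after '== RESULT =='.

Compute (S \ del) ∪ add:
  pre ⊆ S: {clear(b), handempty, on(b,e)} ⊆ S  — applicable
  S \ del = {on(f,g), ontable(g)}
  ∪ add   = {clear(e), holding(b), on(f,g), ontable(g)}

== RESULT ==
["clear(e)", "holding(b)", "on(f,g)", "ontable(g)"]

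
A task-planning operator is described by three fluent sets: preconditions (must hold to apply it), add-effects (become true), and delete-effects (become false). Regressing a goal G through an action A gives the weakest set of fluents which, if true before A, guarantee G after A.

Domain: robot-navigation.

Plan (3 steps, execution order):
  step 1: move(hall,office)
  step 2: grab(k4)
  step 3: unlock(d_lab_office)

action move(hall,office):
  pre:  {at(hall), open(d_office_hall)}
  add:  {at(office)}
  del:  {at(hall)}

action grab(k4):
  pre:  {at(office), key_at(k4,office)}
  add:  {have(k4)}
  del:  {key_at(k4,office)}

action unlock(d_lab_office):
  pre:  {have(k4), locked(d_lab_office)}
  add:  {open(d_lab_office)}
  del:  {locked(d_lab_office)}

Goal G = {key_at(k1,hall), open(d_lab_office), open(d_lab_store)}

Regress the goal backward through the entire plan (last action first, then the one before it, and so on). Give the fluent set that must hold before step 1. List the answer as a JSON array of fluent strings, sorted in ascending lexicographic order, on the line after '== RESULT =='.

Regress step by step:
  through step 3 (unlock(d_lab_office)): drop {open(d_lab_office)}, keep {key_at(k1,hall), open(d_lab_store)}, require {have(k4), locked(d_lab_office)}
    → {have(k4), key_at(k1,hall), locked(d_lab_office), open(d_lab_store)}
  through step 2 (grab(k4)): drop {have(k4)}, keep {key_at(k1,hall), locked(d_lab_office), open(d_lab_store)}, require {at(office), key_at(k4,office)}
    → {at(office), key_at(k1,hall), key_at(k4,office), locked(d_lab_office), open(d_lab_store)}
  through step 1 (move(hall,office)): drop {at(office)}, keep {key_at(k1,hall), key_at(k4,office), locked(d_lab_office), open(d_lab_store)}, require {at(hall), open(d_office_hall)}
    → {at(hall), key_at(k1,hall), key_at(k4,office), locked(d_lab_office), open(d_lab_store), open(d_office_hall)}

== RESULT ==
["at(hall)", "key_at(k1,hall)", "key_at(k4,office)", "locked(d_lab_office)", "open(d_lab_store)", "open(d_office_hall)"]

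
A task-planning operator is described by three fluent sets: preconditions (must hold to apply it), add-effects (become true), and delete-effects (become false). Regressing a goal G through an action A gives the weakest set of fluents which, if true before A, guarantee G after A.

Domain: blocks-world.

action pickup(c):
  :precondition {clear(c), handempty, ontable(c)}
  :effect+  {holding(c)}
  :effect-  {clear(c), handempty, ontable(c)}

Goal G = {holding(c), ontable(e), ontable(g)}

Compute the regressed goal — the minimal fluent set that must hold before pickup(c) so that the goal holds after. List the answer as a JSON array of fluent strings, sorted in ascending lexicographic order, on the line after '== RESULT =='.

Compute (G \ add) ∪ pre:
  G ∩ del = {}  (empty — regression defined)
  G \ add = {holding(c), ontable(e), ontable(g)} \ {holding(c)} = {ontable(e), ontable(g)}
  ∪ pre   = {ontable(e), ontable(g)} ∪ {clear(c), handempty, ontable(c)}
          = {clear(c), handempty, ontable(c), ontable(e), ontable(g)}

== RESULT ==
["clear(c)", "handempty", "ontable(c)", "ontable(e)", "ontable(g)"]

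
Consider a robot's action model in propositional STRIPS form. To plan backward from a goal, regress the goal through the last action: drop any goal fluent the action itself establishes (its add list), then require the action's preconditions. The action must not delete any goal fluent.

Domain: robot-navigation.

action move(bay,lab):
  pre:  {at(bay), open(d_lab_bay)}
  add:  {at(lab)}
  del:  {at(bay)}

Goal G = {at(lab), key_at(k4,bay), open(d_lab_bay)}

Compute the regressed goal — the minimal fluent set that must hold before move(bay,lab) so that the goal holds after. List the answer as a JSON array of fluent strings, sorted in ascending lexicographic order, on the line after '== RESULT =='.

Regress:
  G ∩ del = {}  (empty — regression defined)
  G \ add = {at(lab), key_at(k4,bay), open(d_lab_bay)} \ {at(lab)} = {key_at(k4,bay), open(d_lab_bay)}
  ∪ pre   = {key_at(k4,bay), open(d_lab_bay)} ∪ {at(bay), open(d_lab_bay)}
          = {at(bay), key_at(k4,bay), open(d_lab_bay)}

== RESULT ==
["at(bay)", "key_at(k4,bay)", "open(d_lab_bay)"]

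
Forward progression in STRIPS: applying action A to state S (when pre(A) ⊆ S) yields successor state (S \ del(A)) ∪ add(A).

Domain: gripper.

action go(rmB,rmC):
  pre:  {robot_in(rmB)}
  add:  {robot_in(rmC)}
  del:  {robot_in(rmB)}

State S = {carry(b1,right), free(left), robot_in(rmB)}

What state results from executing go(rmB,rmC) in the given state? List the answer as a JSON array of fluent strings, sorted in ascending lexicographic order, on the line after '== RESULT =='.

Compute (S \ del) ∪ add:
  pre ⊆ S: {robot_in(rmB)} ⊆ S  — applicable
  S \ del = {carry(b1,right), free(left)}
  ∪ add   = {carry(b1,right), free(left), robot_in(rmC)}

== RESULT ==
["carry(b1,right)", "free(left)", "robot_in(rmC)"]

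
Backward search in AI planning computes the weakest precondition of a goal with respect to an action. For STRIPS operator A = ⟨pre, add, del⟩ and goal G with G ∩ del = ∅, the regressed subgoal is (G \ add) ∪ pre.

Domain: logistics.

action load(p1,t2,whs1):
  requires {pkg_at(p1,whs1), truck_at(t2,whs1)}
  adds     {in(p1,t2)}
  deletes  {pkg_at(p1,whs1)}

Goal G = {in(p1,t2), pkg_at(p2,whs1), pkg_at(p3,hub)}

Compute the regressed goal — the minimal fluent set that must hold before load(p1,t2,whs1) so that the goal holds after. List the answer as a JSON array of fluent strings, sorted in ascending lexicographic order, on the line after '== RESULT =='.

Compute (G \ add) ∪ pre:
  G ∩ del = {}  (empty — regression defined)
  G \ add = {in(p1,t2), pkg_at(p2,whs1), pkg_at(p3,hub)} \ {in(p1,t2)} = {pkg_at(p2,whs1), pkg_at(p3,hub)}
  ∪ pre   = {pkg_at(p2,whs1), pkg_at(p3,hub)} ∪ {pkg_at(p1,whs1), truck_at(t2,whs1)}
          = {pkg_at(p1,whs1), pkg_at(p2,whs1), pkg_at(p3,hub), truck_at(t2,whs1)}

== RESULT ==
["pkg_at(p1,whs1)", "pkg_at(p2,whs1)", "pkg_at(p3,hub)", "truck_at(t2,whs1)"]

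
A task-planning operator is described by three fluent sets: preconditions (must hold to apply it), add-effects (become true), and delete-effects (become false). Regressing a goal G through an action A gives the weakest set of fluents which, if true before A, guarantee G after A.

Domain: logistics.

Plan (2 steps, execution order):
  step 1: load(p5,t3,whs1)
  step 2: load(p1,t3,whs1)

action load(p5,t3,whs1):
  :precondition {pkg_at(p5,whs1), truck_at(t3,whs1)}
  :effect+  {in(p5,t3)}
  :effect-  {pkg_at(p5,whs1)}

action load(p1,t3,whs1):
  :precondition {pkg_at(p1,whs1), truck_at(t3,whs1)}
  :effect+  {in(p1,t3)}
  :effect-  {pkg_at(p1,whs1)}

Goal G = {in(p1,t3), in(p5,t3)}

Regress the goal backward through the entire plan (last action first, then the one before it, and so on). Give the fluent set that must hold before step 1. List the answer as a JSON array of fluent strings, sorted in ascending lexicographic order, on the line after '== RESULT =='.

Regress step by step:
  through step 2 (load(p1,t3,whs1)): drop {in(p1,t3)}, keep {in(p5,t3)}, require {pkg_at(p1,whs1), truck_at(t3,whs1)}
    → {in(p5,t3), pkg_at(p1,whs1), truck_at(t3,whs1)}
  through step 1 (load(p5,t3,whs1)): drop {in(p5,t3)}, keep {pkg_at(p1,whs1), truck_at(t3,whs1)}, require {pkg_at(p5,whs1), truck_at(t3,whs1)}
    → {pkg_at(p1,whs1), pkg_at(p5,whs1), truck_at(t3,whs1)}

== RESULT ==
["pkg_at(p1,whs1)", "pkg_at(p5,whs1)", "truck_at(t3,whs1)"]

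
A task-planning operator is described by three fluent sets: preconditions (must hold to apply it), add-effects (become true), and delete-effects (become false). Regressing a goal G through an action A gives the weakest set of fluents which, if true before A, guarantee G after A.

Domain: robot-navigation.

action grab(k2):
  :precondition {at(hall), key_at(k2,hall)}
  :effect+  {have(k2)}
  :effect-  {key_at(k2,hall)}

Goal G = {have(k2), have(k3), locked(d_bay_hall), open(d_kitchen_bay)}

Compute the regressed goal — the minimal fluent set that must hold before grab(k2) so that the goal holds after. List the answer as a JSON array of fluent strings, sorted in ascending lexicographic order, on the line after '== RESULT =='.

Compute (G \ add) ∪ pre:
  G ∩ del = {}  (empty — regression defined)
  G \ add = {have(k2), have(k3), locked(d_bay_hall), open(d_kitchen_bay)} \ {have(k2)} = {have(k3), locked(d_bay_hall), open(d_kitchen_bay)}
  ∪ pre   = {have(k3), locked(d_bay_hall), open(d_kitchen_bay)} ∪ {at(hall), key_at(k2,hall)}
          = {at(hall), have(k3), key_at(k2,hall), locked(d_bay_hall), open(d_kitchen_bay)}

== RESULT ==
["at(hall)", "have(k3)", "key_at(k2,hall)", "locked(d_bay_hall)", "open(d_kitchen_bay)"]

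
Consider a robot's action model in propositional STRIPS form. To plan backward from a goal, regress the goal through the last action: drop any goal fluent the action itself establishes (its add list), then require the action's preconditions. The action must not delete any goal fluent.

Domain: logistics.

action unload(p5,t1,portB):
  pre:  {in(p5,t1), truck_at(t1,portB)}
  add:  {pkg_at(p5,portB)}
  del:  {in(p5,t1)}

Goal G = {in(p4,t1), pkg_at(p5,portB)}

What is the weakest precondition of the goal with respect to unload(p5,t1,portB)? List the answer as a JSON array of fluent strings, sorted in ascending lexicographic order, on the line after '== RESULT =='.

Compute (G \ add) ∪ pre:
  G ∩ del = {}  (empty — regression defined)
  G \ add = {in(p4,t1), pkg_at(p5,portB)} \ {pkg_at(p5,portB)} = {in(p4,t1)}
  ∪ pre   = {in(p4,t1)} ∪ {in(p5,t1), truck_at(t1,portB)}
          = {in(p4,t1), in(p5,t1), truck_at(t1,portB)}

== RESULT ==
["in(p4,t1)", "in(p5,t1)", "truck_at(t1,portB)"]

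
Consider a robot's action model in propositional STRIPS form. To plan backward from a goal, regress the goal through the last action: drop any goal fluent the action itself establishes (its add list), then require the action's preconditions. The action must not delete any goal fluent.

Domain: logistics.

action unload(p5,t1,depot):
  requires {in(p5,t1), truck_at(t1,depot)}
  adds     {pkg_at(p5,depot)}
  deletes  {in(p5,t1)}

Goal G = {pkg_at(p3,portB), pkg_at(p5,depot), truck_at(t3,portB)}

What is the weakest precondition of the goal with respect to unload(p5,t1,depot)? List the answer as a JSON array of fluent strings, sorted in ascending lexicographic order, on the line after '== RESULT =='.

Regress:
  G ∩ del = {}  (empty — regression defined)
  G \ add = {pkg_at(p3,portB), pkg_at(p5,depot), truck_at(t3,portB)} \ {pkg_at(p5,depot)} = {pkg_at(p3,portB), truck_at(t3,portB)}
  ∪ pre   = {pkg_at(p3,portB), truck_at(t3,portB)} ∪ {in(p5,t1), truck_at(t1,depot)}
          = {in(p5,t1), pkg_at(p3,portB), truck_at(t1,depot), truck_at(t3,portB)}

== RESULT ==
["in(p5,t1)", "pkg_at(p3,portB)", "truck_at(t1,depot)", "truck_at(t3,portB)"]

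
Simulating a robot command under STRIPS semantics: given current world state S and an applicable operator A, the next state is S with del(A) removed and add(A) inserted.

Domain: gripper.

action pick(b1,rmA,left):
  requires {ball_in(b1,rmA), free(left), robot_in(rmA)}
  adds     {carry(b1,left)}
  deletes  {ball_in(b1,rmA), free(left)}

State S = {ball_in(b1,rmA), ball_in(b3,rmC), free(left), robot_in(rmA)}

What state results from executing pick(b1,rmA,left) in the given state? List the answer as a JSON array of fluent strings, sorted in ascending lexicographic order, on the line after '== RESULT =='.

Progress:
  pre ⊆ S: {ball_in(b1,rmA), free(left), robot_in(rmA)} ⊆ S  — applicable
  S \ del = {ball_in(b3,rmC), robot_in(rmA)}
  ∪ add   = {ball_in(b3,rmC), carry(b1,left), robot_in(rmA)}

== RESULT ==
["ball_in(b3,rmC)", "carry(b1,left)", "robot_in(rmA)"]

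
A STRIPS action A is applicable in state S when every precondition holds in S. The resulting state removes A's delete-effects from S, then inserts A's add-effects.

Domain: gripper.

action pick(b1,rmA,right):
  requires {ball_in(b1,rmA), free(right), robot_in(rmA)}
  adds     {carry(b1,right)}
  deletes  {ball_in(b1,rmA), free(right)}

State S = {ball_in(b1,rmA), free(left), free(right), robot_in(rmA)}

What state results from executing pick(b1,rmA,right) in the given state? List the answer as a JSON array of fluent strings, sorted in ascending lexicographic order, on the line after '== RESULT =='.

Progress:
  pre ⊆ S: {ball_in(b1,rmA), free(right), robot_in(rmA)} ⊆ S  — applicable
  S \ del = {free(left), robot_in(rmA)}
  ∪ add   = {carry(b1,right), free(left), robot_in(rmA)}

== RESULT ==
["carry(b1,right)", "free(left)", "robot_in(rmA)"]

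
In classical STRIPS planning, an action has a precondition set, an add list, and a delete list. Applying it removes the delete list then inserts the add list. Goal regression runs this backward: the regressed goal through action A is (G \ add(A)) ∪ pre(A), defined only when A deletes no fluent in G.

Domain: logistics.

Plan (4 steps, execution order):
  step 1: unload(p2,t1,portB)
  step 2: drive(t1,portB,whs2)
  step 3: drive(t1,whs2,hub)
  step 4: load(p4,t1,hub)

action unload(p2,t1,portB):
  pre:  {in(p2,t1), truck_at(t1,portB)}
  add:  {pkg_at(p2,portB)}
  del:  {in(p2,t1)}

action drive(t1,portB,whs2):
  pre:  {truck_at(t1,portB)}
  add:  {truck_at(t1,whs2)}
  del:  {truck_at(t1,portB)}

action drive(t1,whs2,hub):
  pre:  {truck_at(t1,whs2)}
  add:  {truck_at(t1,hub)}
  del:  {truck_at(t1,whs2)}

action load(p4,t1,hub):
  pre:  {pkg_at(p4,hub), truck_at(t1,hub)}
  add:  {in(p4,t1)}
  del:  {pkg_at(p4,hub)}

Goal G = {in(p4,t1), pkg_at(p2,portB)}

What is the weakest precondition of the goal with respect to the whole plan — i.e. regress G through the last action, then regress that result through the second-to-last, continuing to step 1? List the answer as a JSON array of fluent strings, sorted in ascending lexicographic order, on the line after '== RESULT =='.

Regress step by step:
  through step 4 (load(p4,t1,hub)): drop {in(p4,t1)}, keep {pkg_at(p2,portB)}, require {pkg_at(p4,hub), truck_at(t1,hub)}
    → {pkg_at(p2,portB), pkg_at(p4,hub), truck_at(t1,hub)}
  through step 3 (drive(t1,whs2,hub)): drop {truck_at(t1,hub)}, keep {pkg_at(p2,portB), pkg_at(p4,hub)}, require {truck_at(t1,whs2)}
    → {pkg_at(p2,portB), pkg_at(p4,hub), truck_at(t1,whs2)}
  through step 2 (drive(t1,portB,whs2)): drop {truck_at(t1,whs2)}, keep {pkg_at(p2,portB), pkg_at(p4,hub)}, require {truck_at(t1,portB)}
    → {pkg_at(p2,portB), pkg_at(p4,hub), truck_at(t1,portB)}
  through step 1 (unload(p2,t1,portB)): drop {pkg_at(p2,portB)}, keep {pkg_at(p4,hub), truck_at(t1,portB)}, require {in(p2,t1), truck_at(t1,portB)}
    → {in(p2,t1), pkg_at(p4,hub), truck_at(t1,portB)}

== RESULT ==
["in(p2,t1)", "pkg_at(p4,hub)", "truck_at(t1,portB)"]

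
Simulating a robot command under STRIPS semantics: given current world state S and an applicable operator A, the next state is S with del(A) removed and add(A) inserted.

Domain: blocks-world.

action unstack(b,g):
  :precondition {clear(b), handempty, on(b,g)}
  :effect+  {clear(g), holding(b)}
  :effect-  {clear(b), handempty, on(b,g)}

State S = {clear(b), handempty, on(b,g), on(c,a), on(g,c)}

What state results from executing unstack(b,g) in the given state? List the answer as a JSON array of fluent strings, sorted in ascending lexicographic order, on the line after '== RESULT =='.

Compute (S \ del) ∪ add:
  pre ⊆ S: {clear(b), handempty, on(b,g)} ⊆ S  — applicable
  S \ del = {on(c,a), on(g,c)}
  ∪ add   = {clear(g), holding(b), on(c,a), on(g,c)}

== RESULT ==
["clear(g)", "holding(b)", "on(c,a)", "on(g,c)"]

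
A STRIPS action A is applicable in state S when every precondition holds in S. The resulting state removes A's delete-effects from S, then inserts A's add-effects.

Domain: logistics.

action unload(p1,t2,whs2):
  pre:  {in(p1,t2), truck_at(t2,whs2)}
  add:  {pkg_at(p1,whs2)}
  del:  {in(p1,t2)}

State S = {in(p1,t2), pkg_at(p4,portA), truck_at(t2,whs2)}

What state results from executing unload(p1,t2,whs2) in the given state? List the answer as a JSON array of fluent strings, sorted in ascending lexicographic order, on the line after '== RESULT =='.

Progress:
  pre ⊆ S: {in(p1,t2), truck_at(t2,whs2)} ⊆ S  — applicable
  S \ del = {pkg_at(p4,portA), truck_at(t2,whs2)}
  ∪ add   = {pkg_at(p1,whs2), pkg_at(p4,portA), truck_at(t2,whs2)}

== RESULT ==
["pkg_at(p1,whs2)", "pkg_at(p4,portA)", "truck_at(t2,whs2)"]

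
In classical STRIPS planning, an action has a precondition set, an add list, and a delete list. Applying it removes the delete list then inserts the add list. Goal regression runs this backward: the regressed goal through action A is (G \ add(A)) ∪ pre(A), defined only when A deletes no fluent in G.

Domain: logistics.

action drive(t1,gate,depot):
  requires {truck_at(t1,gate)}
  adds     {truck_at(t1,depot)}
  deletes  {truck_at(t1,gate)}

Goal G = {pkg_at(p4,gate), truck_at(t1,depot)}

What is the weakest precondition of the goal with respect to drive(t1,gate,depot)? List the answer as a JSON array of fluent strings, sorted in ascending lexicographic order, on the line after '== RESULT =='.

Compute (G \ add) ∪ pre:
  G ∩ del = {}  (empty — regression defined)
  G \ add = {pkg_at(p4,gate), truck_at(t1,depot)} \ {truck_at(t1,depot)} = {pkg_at(p4,gate)}
  ∪ pre   = {pkg_at(p4,gate)} ∪ {truck_at(t1,gate)}
          = {pkg_at(p4,gate), truck_at(t1,gate)}

== RESULT ==
["pkg_at(p4,gate)", "truck_at(t1,gate)"]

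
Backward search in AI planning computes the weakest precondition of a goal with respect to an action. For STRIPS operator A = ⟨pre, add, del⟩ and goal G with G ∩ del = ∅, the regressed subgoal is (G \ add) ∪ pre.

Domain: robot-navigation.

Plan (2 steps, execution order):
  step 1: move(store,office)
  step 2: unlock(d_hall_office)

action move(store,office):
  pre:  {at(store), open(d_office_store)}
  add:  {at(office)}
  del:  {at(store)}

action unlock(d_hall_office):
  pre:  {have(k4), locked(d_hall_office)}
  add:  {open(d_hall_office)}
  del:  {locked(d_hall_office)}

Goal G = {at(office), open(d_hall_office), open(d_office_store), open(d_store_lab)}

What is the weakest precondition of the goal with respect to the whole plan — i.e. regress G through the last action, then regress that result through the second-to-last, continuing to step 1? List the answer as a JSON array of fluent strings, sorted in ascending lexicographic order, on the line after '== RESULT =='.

Work backward from the goal:
  through step 2 (unlock(d_hall_office)): drop {open(d_hall_office)}, keep {at(office), open(d_office_store), open(d_store_lab)}, require {have(k4), locked(d_hall_office)}
    → {at(office), have(k4), locked(d_hall_office), open(d_office_store), open(d_store_lab)}
  through step 1 (move(store,office)): drop {at(office)}, keep {have(k4), locked(d_hall_office), open(d_office_store), open(d_store_lab)}, require {at(store), open(d_office_store)}
    → {at(store), have(k4), locked(d_hall_office), open(d_office_store), open(d_store_lab)}

== RESULT ==
["at(store)", "have(k4)", "locked(d_hall_office)", "open(d_office_store)", "open(d_store_lab)"]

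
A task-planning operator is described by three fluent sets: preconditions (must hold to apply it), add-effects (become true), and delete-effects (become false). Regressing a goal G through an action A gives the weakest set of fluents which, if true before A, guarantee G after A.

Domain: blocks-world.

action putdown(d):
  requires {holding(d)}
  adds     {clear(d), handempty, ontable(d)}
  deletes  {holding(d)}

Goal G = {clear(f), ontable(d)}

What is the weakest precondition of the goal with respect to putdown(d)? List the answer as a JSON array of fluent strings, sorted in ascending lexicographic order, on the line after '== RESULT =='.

Regress:
  G ∩ del = {}  (empty — regression defined)
  G \ add = {clear(f), ontable(d)} \ {clear(d), handempty, ontable(d)} = {clear(f)}
  ∪ pre   = {clear(f)} ∪ {holding(d)}
          = {clear(f), holding(d)}

== RESULT ==
["clear(f)", "holding(d)"]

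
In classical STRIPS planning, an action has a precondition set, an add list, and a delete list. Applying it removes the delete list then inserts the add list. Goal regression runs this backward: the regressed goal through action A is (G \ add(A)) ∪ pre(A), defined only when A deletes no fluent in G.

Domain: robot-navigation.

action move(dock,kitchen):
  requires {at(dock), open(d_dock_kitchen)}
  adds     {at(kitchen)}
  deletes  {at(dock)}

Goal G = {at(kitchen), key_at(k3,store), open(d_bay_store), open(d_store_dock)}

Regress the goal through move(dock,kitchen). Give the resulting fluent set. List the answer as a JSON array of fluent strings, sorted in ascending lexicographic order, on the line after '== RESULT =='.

Regress:
  G ∩ del = {}  (empty — regression defined)
  G \ add = {at(kitchen), key_at(k3,store), open(d_bay_store), open(d_store_dock)} \ {at(kitchen)} = {key_at(k3,store), open(d_bay_store), open(d_store_dock)}
  ∪ pre   = {key_at(k3,store), open(d_bay_store), open(d_store_dock)} ∪ {at(dock), open(d_dock_kitchen)}
          = {at(dock), key_at(k3,store), open(d_bay_store), open(d_dock_kitchen), open(d_store_dock)}

== RESULT ==
["at(dock)", "key_at(k3,store)", "open(d_bay_store)", "open(d_dock_kitchen)", "open(d_store_dock)"]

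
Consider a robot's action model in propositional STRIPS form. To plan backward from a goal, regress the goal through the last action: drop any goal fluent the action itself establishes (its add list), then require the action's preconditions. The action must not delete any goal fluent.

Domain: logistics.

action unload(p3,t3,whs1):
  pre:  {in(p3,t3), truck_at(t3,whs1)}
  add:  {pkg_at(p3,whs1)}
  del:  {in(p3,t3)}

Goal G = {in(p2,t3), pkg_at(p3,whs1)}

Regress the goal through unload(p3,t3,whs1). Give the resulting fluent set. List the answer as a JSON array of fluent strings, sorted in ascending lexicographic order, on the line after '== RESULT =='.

Compute (G \ add) ∪ pre:
  G ∩ del = {}  (empty — regression defined)
  G \ add = {in(p2,t3), pkg_at(p3,whs1)} \ {pkg_at(p3,whs1)} = {in(p2,t3)}
  ∪ pre   = {in(p2,t3)} ∪ {in(p3,t3), truck_at(t3,whs1)}
          = {in(p2,t3), in(p3,t3), truck_at(t3,whs1)}

== RESULT ==
["in(p2,t3)", "in(p3,t3)", "truck_at(t3,whs1)"]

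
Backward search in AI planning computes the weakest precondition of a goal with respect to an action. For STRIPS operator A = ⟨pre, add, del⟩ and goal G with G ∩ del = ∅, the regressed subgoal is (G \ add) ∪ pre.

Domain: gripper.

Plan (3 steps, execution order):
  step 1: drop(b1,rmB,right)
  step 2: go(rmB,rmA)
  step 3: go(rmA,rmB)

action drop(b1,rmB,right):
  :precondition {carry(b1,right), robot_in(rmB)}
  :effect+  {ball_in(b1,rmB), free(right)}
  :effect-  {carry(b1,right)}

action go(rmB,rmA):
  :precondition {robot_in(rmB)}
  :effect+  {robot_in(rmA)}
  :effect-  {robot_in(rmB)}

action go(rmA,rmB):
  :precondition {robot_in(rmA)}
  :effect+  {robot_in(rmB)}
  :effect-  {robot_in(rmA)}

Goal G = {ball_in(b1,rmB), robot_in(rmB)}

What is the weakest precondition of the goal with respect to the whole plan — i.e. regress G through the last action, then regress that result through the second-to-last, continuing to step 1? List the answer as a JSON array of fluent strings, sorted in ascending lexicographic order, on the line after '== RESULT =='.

Work backward from the goal:
  through step 3 (go(rmA,rmB)): drop {robot_in(rmB)}, keep {ball_in(b1,rmB)}, require {robot_in(rmA)}
    → {ball_in(b1,rmB), robot_in(rmA)}
  through step 2 (go(rmB,rmA)): drop {robot_in(rmA)}, keep {ball_in(b1,rmB)}, require {robot_in(rmB)}
    → {ball_in(b1,rmB), robot_in(rmB)}
  through step 1 (drop(b1,rmB,right)): drop {ball_in(b1,rmB)}, keep {robot_in(rmB)}, require {carry(b1,right), robot_in(rmB)}
    → {carry(b1,right), robot_in(rmB)}

== RESULT ==
["carry(b1,right)", "robot_in(rmB)"]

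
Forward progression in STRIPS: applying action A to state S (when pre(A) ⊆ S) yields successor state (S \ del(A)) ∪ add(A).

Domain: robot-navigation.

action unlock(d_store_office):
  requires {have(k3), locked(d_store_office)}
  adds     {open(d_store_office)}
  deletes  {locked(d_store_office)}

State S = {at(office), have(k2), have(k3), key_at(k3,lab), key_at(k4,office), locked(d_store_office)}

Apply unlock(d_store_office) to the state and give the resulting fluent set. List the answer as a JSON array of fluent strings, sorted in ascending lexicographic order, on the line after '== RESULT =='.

Compute (S \ del) ∪ add:
  pre ⊆ S: {have(k3), locked(d_store_office)} ⊆ S  — applicable
  S \ del = {at(office), have(k2), have(k3), key_at(k3,lab), key_at(k4,office)}
  ∪ add   = {at(office), have(k2), have(k3), key_at(k3,lab), key_at(k4,office), open(d_store_office)}

== RESULT ==
["at(office)", "have(k2)", "have(k3)", "key_at(k3,lab)", "key_at(k4,office)", "open(d_store_office)"]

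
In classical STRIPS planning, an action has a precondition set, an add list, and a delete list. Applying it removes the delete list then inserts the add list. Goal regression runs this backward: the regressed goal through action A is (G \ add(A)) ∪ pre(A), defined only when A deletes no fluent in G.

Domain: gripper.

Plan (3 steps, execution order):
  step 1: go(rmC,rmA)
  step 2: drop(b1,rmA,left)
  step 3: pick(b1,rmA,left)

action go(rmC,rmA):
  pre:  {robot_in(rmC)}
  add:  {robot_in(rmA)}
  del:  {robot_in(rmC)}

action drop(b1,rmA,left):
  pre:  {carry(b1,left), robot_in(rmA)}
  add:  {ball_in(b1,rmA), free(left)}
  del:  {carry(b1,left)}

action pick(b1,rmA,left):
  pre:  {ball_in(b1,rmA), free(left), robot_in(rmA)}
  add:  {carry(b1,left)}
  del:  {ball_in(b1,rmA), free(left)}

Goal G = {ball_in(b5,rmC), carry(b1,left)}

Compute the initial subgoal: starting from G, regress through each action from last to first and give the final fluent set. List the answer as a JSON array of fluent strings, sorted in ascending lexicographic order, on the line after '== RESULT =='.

Regress step by step:
  through step 3 (pick(b1,rmA,left)): drop {carry(b1,left)}, keep {ball_in(b5,rmC)}, require {ball_in(b1,rmA), free(left), robot_in(rmA)}
    → {ball_in(b1,rmA), ball_in(b5,rmC), free(left), robot_in(rmA)}
  through step 2 (drop(b1,rmA,left)): drop {ball_in(b1,rmA), free(left)}, keep {ball_in(b5,rmC), robot_in(rmA)}, require {carry(b1,left), robot_in(rmA)}
    → {ball_in(b5,rmC), carry(b1,left), robot_in(rmA)}
  through step 1 (go(rmC,rmA)): drop {robot_in(rmA)}, keep {ball_in(b5,rmC), carry(b1,left)}, require {robot_in(rmC)}
    → {ball_in(b5,rmC), carry(b1,left), robot_in(rmC)}

== RESULT ==
["ball_in(b5,rmC)", "carry(b1,left)", "robot_in(rmC)"]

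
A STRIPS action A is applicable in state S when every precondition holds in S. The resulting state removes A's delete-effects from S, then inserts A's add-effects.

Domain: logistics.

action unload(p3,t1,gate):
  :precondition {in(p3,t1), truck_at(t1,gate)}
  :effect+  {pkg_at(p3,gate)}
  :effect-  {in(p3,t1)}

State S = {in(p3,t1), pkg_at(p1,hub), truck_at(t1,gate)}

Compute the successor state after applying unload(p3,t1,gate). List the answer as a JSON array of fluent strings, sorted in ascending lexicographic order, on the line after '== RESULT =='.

Progress:
  pre ⊆ S: {in(p3,t1), truck_at(t1,gate)} ⊆ S  — applicable
  S \ del = {pkg_at(p1,hub), truck_at(t1,gate)}
  ∪ add   = {pkg_at(p1,hub), pkg_at(p3,gate), truck_at(t1,gate)}

== RESULT ==
["pkg_at(p1,hub)", "pkg_at(p3,gate)", "truck_at(t1,gate)"]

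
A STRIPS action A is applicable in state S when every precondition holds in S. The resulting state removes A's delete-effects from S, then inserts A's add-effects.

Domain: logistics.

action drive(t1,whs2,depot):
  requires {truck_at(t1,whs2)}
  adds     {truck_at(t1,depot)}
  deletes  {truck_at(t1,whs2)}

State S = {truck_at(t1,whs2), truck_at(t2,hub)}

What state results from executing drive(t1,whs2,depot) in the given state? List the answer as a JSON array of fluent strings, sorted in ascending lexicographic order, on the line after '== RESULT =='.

Compute (S \ del) ∪ add:
  pre ⊆ S: {truck_at(t1,whs2)} ⊆ S  — applicable
  S \ del = {truck_at(t2,hub)}
  ∪ add   = {truck_at(t1,depot), truck_at(t2,hub)}

== RESULT ==
["truck_at(t1,depot)", "truck_at(t2,hub)"]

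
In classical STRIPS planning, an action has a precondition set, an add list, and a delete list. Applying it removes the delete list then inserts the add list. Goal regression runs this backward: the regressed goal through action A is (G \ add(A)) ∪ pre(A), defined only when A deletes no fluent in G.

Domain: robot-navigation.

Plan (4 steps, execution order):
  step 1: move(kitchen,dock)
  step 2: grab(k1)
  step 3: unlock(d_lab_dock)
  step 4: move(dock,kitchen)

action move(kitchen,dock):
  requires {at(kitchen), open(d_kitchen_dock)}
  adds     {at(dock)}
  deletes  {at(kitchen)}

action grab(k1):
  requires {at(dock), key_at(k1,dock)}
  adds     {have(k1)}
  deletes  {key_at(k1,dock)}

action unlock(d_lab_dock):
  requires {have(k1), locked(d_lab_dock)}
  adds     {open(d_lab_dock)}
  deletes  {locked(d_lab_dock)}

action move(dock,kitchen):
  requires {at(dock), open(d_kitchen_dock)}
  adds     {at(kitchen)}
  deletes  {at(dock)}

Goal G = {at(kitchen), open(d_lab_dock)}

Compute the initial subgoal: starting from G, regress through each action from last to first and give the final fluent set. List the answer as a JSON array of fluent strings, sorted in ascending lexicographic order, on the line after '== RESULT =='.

Work backward from the goal:
  through step 4 (move(dock,kitchen)): drop {at(kitchen)}, keep {open(d_lab_dock)}, require {at(dock), open(d_kitchen_dock)}
    → {at(dock), open(d_kitchen_dock), open(d_lab_dock)}
  through step 3 (unlock(d_lab_dock)): drop {open(d_lab_dock)}, keep {at(dock), open(d_kitchen_dock)}, require {have(k1), locked(d_lab_dock)}
    → {at(dock), have(k1), locked(d_lab_dock), open(d_kitchen_dock)}
  through step 2 (grab(k1)): drop {have(k1)}, keep {at(dock), locked(d_lab_dock), open(d_kitchen_dock)}, require {at(dock), key_at(k1,dock)}
    → {at(dock), key_at(k1,dock), locked(d_lab_dock), open(d_kitchen_dock)}
  through step 1 (move(kitchen,dock)): drop {at(dock)}, keep {key_at(k1,dock), locked(d_lab_dock), open(d_kitchen_dock)}, require {at(kitchen), open(d_kitchen_dock)}
    → {at(kitchen), key_at(k1,dock), locked(d_lab_dock), open(d_kitchen_dock)}

== RESULT ==
["at(kitchen)", "key_at(k1,dock)", "locked(d_lab_dock)", "open(d_kitchen_dock)"]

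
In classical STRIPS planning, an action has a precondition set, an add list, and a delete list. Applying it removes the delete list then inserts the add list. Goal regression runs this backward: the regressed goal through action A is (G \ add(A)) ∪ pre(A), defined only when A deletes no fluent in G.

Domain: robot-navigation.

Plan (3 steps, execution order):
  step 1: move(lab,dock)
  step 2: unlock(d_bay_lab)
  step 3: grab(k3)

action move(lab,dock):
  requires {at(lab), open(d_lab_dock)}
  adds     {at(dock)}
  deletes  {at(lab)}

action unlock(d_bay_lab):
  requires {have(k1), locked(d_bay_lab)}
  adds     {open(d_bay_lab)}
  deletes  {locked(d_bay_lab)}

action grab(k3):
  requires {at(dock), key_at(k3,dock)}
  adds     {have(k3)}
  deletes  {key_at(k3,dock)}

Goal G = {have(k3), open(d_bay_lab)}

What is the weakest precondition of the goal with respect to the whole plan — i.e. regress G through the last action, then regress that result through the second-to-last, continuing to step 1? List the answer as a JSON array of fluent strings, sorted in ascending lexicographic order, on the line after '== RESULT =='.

Work backward from the goal:
  through step 3 (grab(k3)): drop {have(k3)}, keep {open(d_bay_lab)}, require {at(dock), key_at(k3,dock)}
    → {at(dock), key_at(k3,dock), open(d_bay_lab)}
  through step 2 (unlock(d_bay_lab)): drop {open(d_bay_lab)}, keep {at(dock), key_at(k3,dock)}, require {have(k1), locked(d_bay_lab)}
    → {at(dock), have(k1), key_at(k3,dock), locked(d_bay_lab)}
  through step 1 (move(lab,dock)): drop {at(dock)}, keep {have(k1), key_at(k3,dock), locked(d_bay_lab)}, require {at(lab), open(d_lab_dock)}
    → {at(lab), have(k1), key_at(k3,dock), locked(d_bay_lab), open(d_lab_dock)}

== RESULT ==
["at(lab)", "have(k1)", "key_at(k3,dock)", "locked(d_bay_lab)", "open(d_lab_dock)"]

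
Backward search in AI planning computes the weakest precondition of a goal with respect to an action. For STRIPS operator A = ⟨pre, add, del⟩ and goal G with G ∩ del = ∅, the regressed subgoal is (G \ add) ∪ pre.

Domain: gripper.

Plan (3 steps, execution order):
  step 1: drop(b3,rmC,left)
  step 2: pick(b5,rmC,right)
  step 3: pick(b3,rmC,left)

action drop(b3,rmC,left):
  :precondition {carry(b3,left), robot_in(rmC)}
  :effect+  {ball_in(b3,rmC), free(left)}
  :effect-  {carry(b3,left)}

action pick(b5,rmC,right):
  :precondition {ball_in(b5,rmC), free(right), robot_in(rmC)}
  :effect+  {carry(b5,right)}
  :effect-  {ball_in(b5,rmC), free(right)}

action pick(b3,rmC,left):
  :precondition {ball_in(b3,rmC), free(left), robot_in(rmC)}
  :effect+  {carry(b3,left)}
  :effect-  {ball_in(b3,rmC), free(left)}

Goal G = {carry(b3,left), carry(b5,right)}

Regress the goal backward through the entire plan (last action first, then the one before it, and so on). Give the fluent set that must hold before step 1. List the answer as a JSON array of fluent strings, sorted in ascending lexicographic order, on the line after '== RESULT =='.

Work backward from the goal:
  through step 3 (pick(b3,rmC,left)): drop {carry(b3,left)}, keep {carry(b5,right)}, require {ball_in(b3,rmC), free(left), robot_in(rmC)}
    → {ball_in(b3,rmC), carry(b5,right), free(left), robot_in(rmC)}
  through step 2 (pick(b5,rmC,right)): drop {carry(b5,right)}, keep {ball_in(b3,rmC), free(left), robot_in(rmC)}, require {ball_in(b5,rmC), free(right), robot_in(rmC)}
    → {ball_in(b3,rmC), ball_in(b5,rmC), free(left), free(right), robot_in(rmC)}
  through step 1 (drop(b3,rmC,left)): drop {ball_in(b3,rmC), free(left)}, keep {ball_in(b5,rmC), free(right), robot_in(rmC)}, require {carry(b3,left), robot_in(rmC)}
    → {ball_in(b5,rmC), carry(b3,left), free(right), robot_in(rmC)}

== RESULT ==
["ball_in(b5,rmC)", "carry(b3,left)", "free(right)", "robot_in(rmC)"]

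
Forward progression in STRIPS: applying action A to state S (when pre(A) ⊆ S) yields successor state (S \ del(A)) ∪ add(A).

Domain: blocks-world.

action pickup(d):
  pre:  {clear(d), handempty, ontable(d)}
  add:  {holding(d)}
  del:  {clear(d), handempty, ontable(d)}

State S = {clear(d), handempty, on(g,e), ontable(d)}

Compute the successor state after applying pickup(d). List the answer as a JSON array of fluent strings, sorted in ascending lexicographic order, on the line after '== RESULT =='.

Compute (S \ del) ∪ add:
  pre ⊆ S: {clear(d), handempty, ontable(d)} ⊆ S  — applicable
  S \ del = {on(g,e)}
  ∪ add   = {holding(d), on(g,e)}

== RESULT ==
["holding(d)", "on(g,e)"]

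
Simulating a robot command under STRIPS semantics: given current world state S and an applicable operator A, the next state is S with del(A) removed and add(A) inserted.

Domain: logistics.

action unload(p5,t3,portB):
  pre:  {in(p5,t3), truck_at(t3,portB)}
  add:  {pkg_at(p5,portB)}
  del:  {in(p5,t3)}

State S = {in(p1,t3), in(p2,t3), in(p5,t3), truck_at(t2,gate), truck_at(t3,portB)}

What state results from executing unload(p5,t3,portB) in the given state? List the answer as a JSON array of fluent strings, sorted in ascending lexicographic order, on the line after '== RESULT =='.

Compute (S \ del) ∪ add:
  pre ⊆ S: {in(p5,t3), truck_at(t3,portB)} ⊆ S  — applicable
  S \ del = {in(p1,t3), in(p2,t3), truck_at(t2,gate), truck_at(t3,portB)}
  ∪ add   = {in(p1,t3), in(p2,t3), pkg_at(p5,portB), truck_at(t2,gate), truck_at(t3,portB)}

== RESULT ==
["in(p1,t3)", "in(p2,t3)", "pkg_at(p5,portB)", "truck_at(t2,gate)", "truck_at(t3,portB)"]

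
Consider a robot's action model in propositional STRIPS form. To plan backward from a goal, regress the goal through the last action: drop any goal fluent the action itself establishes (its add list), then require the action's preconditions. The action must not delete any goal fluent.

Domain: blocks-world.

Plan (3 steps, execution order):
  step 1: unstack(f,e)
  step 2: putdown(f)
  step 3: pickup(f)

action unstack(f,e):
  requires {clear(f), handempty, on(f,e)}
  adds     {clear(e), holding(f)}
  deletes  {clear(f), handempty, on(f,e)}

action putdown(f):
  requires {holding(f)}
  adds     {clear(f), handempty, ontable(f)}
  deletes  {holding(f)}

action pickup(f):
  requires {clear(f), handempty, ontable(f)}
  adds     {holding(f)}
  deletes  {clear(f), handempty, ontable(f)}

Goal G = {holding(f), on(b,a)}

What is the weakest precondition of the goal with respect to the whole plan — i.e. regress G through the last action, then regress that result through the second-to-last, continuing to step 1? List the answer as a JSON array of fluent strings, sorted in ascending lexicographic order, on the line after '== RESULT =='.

Regress step by step:
  through step 3 (pickup(f)): drop {holding(f)}, keep {on(b,a)}, require {clear(f), handempty, ontable(f)}
    → {clear(f), handempty, on(b,a), ontable(f)}
  through step 2 (putdown(f)): drop {clear(f), handempty, ontable(f)}, keep {on(b,a)}, require {holding(f)}
    → {holding(f), on(b,a)}
  through step 1 (unstack(f,e)): drop {holding(f)}, keep {on(b,a)}, require {clear(f), handempty, on(f,e)}
    → {clear(f), handempty, on(b,a), on(f,e)}

== RESULT ==
["clear(f)", "handempty", "on(b,a)", "on(f,e)"]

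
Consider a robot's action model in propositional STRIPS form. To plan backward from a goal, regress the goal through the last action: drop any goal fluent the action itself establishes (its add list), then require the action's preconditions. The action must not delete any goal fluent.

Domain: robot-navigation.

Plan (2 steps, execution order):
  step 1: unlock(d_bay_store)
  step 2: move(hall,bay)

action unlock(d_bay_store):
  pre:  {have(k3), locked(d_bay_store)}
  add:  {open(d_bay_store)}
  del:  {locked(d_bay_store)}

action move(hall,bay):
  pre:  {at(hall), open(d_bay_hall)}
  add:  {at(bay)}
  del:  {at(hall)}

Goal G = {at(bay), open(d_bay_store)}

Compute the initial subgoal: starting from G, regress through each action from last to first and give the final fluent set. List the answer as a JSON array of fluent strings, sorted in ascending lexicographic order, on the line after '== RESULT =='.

Work backward from the goal:
  through step 2 (move(hall,bay)): drop {at(bay)}, keep {open(d_bay_store)}, require {at(hall), open(d_bay_hall)}
    → {at(hall), open(d_bay_hall), open(d_bay_store)}
  through step 1 (unlock(d_bay_store)): drop {open(d_bay_store)}, keep {at(hall), open(d_bay_hall)}, require {have(k3), locked(d_bay_store)}
    → {at(hall), have(k3), locked(d_bay_store), open(d_bay_hall)}

== RESULT ==
["at(hall)", "have(k3)", "locked(d_bay_store)", "open(d_bay_hall)"]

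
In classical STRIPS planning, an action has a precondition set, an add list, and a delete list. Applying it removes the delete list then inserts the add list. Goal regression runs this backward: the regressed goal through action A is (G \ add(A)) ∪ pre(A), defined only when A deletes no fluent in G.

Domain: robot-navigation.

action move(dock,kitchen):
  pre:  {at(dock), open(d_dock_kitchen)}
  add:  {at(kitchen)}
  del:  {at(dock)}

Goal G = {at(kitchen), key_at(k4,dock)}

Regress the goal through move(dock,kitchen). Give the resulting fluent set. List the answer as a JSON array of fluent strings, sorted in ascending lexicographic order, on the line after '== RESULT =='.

Compute (G \ add) ∪ pre:
  G ∩ del = {}  (empty — regression defined)
  G \ add = {at(kitchen), key_at(k4,dock)} \ {at(kitchen)} = {key_at(k4,dock)}
  ∪ pre   = {key_at(k4,dock)} ∪ {at(dock), open(d_dock_kitchen)}
          = {at(dock), key_at(k4,dock), open(d_dock_kitchen)}

== RESULT ==
["at(dock)", "key_at(k4,dock)", "open(d_dock_kitchen)"]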